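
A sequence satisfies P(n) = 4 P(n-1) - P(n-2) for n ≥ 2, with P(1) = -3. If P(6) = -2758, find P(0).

Let P(0) = v.
P(2) = -12 - v
P(3) = -45 - 4v
P(4) = -168 - 15v
P(5) = -627 - 56v
P(6) = -2340 - 209v
So -2340 - 209v = -2758, giving v = 2.

2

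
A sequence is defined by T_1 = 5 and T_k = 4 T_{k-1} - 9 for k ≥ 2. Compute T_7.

8195

T_2 = 4·5 - 9 = 11
T_3 = 4·11 - 9 = 35
T_4 = 4·35 - 9 = 131
T_5 = 4·131 - 9 = 515
T_6 = 4·515 - 9 = 2051
T_7 = 4·2051 - 9 = 8195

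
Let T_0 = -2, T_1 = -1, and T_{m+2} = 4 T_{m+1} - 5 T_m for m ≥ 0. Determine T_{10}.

-8874

T_2 = 4·(-1) - 5·(-2) = 6
T_3 = 4·6 - 5·(-1) = 29
T_4 = 4·29 - 5·6 = 86
T_5 = 4·86 - 5·29 = 199
T_6 = 4·199 - 5·86 = 366
T_7 = 4·366 - 5·199 = 469
T_8 = 4·469 - 5·366 = 46
T_9 = 4·46 - 5·469 = -2161
T_{10} = 4·(-2161) - 5·46 = -8874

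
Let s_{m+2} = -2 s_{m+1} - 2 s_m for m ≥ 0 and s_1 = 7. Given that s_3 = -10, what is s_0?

Let s_0 = v.
s_2 = -14 - 2v
s_3 = 14 + 4v
So 14 + 4v = -10, giving v = -6.

-6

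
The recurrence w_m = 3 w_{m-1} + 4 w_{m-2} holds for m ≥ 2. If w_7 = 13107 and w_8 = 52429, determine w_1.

Rearranging, w_{m-2} = (w_m - 3 w_{m-1}) / 4.
w_6 = (52429 - 3·13107) / 4 = 13108/4 = 3277
w_5 = (13107 - 3·3277) / 4 = 3276/4 = 819
w_4 = (3277 - 3·819) / 4 = 820/4 = 205
w_3 = (819 - 3·205) / 4 = 204/4 = 51
w_2 = (205 - 3·51) / 4 = 52/4 = 13
w_1 = (51 - 3·13) / 4 = 12/4 = 3

3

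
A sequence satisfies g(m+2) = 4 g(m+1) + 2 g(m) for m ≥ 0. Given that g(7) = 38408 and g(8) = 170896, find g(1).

Rearranging, g(m-2) = (g(m) - 4 g(m-1)) / 2.
g(6) = (170896 - 4*38408) / 2 = 17264/2 = 8632
g(5) = (38408 - 4*8632) / 2 = 3880/2 = 1940
g(4) = (8632 - 4*1940) / 2 = 872/2 = 436
g(3) = (1940 - 4*436) / 2 = 196/2 = 98
g(2) = (436 - 4*98) / 2 = 44/2 = 22
g(1) = (98 - 4*22) / 2 = 10/2 = 5

5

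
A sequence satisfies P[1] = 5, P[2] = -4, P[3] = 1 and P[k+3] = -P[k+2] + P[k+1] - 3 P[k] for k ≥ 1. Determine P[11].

2905

P[4] = -1 + (-4) - 3*5 = -20
P[5] = -(-20) + 1 - 3*(-4) = 33
P[6] = -33 + (-20) - 3*1 = -56
P[7] = -(-56) + 33 - 3*(-20) = 149
P[8] = -149 + (-56) - 3*33 = -304
P[9] = -(-304) + 149 - 3*(-56) = 621
P[10] = -621 + (-304) - 3*149 = -1372
P[11] = -(-1372) + 621 - 3*(-304) = 2905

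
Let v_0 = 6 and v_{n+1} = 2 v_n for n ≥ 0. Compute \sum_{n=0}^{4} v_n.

v_1 = 2*6 = 12
v_2 = 2*12 = 24
v_3 = 2*24 = 48
v_4 = 2*48 = 96
Sum = 6 + 12 + 24 + 48 + 96 = 186

186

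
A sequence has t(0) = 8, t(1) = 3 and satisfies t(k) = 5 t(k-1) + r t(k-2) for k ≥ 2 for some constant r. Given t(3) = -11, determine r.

-2

t(2) = 15 + 8r
t(3) = 75 + 43r
So 75 + 43r = -11, giving r = -2.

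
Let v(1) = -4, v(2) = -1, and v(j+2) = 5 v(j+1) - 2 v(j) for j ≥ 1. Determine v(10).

v(3) = 5·(-1) - 2·(-4) = 3
v(4) = 5·3 - 2·(-1) = 17
v(5) = 5·17 - 2·3 = 79
v(6) = 5·79 - 2·17 = 361
v(7) = 5·361 - 2·79 = 1647
v(8) = 5·1647 - 2·361 = 7513
v(9) = 5·7513 - 2·1647 = 34271
v(10) = 5·34271 - 2·7513 = 156329

156329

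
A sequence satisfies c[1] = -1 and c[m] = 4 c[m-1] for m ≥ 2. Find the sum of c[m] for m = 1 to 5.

c[2] = 4·(-1) = -4
c[3] = 4·(-4) = -16
c[4] = 4·(-16) = -64
c[5] = 4·(-64) = -256
Sum = (-1) + (-4) + (-16) + (-64) + (-256) = -341

-341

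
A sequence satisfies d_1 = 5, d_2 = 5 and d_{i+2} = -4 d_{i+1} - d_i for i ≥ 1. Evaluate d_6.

d_3 = -4(5) - 5 = -25
d_4 = -4(-25) - 5 = 95
d_5 = -4(95) - (-25) = -355
d_6 = -4(-355) - 95 = 1325

1325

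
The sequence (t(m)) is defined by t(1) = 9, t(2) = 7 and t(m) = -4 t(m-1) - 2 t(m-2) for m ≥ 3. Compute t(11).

-933856

t(3) = -4(7) - 2(9) = -46
t(4) = -4(-46) - 2(7) = 170
t(5) = -4(170) - 2(-46) = -588
t(6) = -4(-588) - 2(170) = 2012
t(7) = -4(2012) - 2(-588) = -6872
t(8) = -4(-6872) - 2(2012) = 23464
t(9) = -4(23464) - 2(-6872) = -80112
t(10) = -4(-80112) - 2(23464) = 273520
t(11) = -4(273520) - 2(-80112) = -933856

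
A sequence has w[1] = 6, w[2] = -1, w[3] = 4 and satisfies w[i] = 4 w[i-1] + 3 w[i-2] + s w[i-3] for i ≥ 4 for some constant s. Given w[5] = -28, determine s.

w[4] = 13 + 6s
w[5] = 64 + 23s
So 64 + 23s = -28, giving s = -4.

-4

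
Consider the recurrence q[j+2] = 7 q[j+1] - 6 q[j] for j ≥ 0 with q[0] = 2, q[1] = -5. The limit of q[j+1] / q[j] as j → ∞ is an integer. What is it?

6

The characteristic equation is r^2 - 7r + 6 = 0, which factors as (r - 6)(r - 1) = 0.
So the roots are 6 and 1. Since |6| > |1| and the coefficient of 6^j is non-zero, the ratio tends to 6.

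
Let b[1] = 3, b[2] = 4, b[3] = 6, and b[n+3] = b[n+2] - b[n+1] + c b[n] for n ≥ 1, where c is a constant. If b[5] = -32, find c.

b[4] = 2 + 3c
b[5] = -4 + 7c
So -4 + 7c = -32, giving c = -4.

-4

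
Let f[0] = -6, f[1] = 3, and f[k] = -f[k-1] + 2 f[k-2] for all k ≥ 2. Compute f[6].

-195

f[2] = -3 + 2·(-6) = -15
f[3] = -(-15) + 2·3 = 21
f[4] = -21 + 2·(-15) = -51
f[5] = -(-51) + 2·21 = 93
f[6] = -93 + 2·(-51) = -195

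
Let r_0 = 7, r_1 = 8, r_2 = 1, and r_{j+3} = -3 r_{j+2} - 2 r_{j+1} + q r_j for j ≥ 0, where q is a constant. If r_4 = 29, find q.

r_3 = -19 + 7q
r_4 = 55 - 13q
So 55 - 13q = 29, giving q = 2.

2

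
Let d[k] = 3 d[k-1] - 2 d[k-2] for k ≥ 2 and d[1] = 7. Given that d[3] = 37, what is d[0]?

2

Let d[0] = x.
d[2] = 21 - 2x
d[3] = 49 - 6x
So 49 - 6x = 37, giving x = 2.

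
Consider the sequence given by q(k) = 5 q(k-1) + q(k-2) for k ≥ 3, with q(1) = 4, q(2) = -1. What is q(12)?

q(3) = 5·(-1) + 4 = -1
q(4) = 5·(-1) + (-1) = -6
q(5) = 5·(-6) + (-1) = -31
q(6) = 5·(-31) + (-6) = -161
q(7) = 5·(-161) + (-31) = -836
q(8) = 5·(-836) + (-161) = -4341
q(9) = 5·(-4341) + (-836) = -22541
q(10) = 5·(-22541) + (-4341) = -117046
q(11) = 5·(-117046) + (-22541) = -607771
q(12) = 5·(-607771) + (-117046) = -3155901

-3155901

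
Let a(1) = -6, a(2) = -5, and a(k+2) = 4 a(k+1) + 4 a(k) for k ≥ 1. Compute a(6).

a(3) = 4·(-5) + 4·(-6) = -44
a(4) = 4·(-44) + 4·(-5) = -196
a(5) = 4·(-196) + 4·(-44) = -960
a(6) = 4·(-960) + 4·(-196) = -4624

-4624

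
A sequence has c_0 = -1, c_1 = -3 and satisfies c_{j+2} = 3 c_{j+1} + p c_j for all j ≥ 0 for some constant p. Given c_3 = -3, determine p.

c_2 = -9 - p
c_3 = -27 - 6p
So -27 - 6p = -3, giving p = -4.

-4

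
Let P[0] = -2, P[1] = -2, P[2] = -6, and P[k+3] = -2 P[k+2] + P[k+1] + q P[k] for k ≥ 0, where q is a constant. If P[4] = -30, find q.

-2

P[3] = 10 - 2q
P[4] = -26 + 2q
So -26 + 2q = -30, giving q = -2.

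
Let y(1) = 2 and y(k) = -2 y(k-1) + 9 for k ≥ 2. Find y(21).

-1048573

The fixed point is 9/(1 + 2) = 3, so y(k) - 3 = -2(y(k-1) - 3).
Hence y(k) = -1·(-2)^{k-1} + 3.
y(21) = -1·(-2)^{20} + 3 = -1·1048576 + 3 = -1048573.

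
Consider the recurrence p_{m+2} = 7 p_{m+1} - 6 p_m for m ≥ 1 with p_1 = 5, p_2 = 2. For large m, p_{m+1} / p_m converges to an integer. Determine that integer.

6

The characteristic equation is r^2 - 7r + 6 = 0, which factors as (r - 6)(r - 1) = 0.
So the roots are 6 and 1. Since |6| > |1| and the coefficient of 6^m is non-zero, the ratio tends to 6.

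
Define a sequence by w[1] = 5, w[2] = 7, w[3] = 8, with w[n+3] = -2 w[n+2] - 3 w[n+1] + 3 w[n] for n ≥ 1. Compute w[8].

509

w[4] = -2*8 - 3*7 + 3*5 = -22
w[5] = -2*(-22) - 3*8 + 3*7 = 41
w[6] = -2*41 - 3*(-22) + 3*8 = 8
w[7] = -2*8 - 3*41 + 3*(-22) = -205
w[8] = -2*(-205) - 3*8 + 3*41 = 509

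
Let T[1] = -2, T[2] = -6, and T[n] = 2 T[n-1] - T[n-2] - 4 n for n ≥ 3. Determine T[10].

T[3] = 2*(-6) - (-2) - 12 = -22
T[4] = 2*(-22) - (-6) - 16 = -54
T[5] = 2*(-54) - (-22) - 20 = -106
T[6] = 2*(-106) - (-54) - 24 = -182
T[7] = 2*(-182) - (-106) - 28 = -286
T[8] = 2*(-286) - (-182) - 32 = -422
T[9] = 2*(-422) - (-286) - 36 = -594
T[10] = 2*(-594) - (-422) - 40 = -806

-806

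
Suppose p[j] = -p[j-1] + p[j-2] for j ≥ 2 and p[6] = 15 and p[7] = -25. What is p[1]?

-5

Rearranging, p[j-2] = p[j] + p[j-1].
p[5] = -25 + 15 = -10
p[4] = 15 + (-10) = 5
p[3] = -10 + 5 = -5
p[2] = 5 + (-5) = 0
p[1] = -5 + 0 = -5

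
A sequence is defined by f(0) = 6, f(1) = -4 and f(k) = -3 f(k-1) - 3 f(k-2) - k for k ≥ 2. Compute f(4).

f(2) = -3·(-4) - 3·6 - 2 = -8
f(3) = -3·(-8) - 3·(-4) - 3 = 33
f(4) = -3·33 - 3·(-8) - 4 = -79

-79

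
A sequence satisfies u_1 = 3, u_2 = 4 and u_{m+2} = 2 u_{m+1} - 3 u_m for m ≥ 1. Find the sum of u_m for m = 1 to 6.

u_3 = 2(4) - 3(3) = -1
u_4 = 2(-1) - 3(4) = -14
u_5 = 2(-14) - 3(-1) = -25
u_6 = 2(-25) - 3(-14) = -8
Sum = 3 + 4 + (-1) + (-14) + (-25) + (-8) = -41

-41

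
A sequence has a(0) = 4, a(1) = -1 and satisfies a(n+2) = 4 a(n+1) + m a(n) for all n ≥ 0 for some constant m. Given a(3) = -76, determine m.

-4

a(2) = -4 + 4m
a(3) = -16 + 15m
So -16 + 15m = -76, giving m = -4.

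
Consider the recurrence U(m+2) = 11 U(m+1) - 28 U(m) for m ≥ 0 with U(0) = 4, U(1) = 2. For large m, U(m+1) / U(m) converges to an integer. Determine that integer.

7

The characteristic equation is r^2 - 11r + 28 = 0, which factors as (r - 7)(r - 4) = 0.
So the roots are 7 and 4. Since |7| > |4| and the coefficient of 7^m is non-zero, the ratio tends to 7.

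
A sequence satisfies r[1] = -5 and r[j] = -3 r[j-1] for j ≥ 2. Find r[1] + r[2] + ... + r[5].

-305

r[2] = -3*(-5) = 15
r[3] = -3*15 = -45
r[4] = -3*(-45) = 135
r[5] = -3*135 = -405
Sum = (-5) + 15 + (-45) + 135 + (-405) = -305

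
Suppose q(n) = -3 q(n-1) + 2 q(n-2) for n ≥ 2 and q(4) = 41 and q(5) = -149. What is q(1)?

-5

Rearranging, q(n-2) = (q(n) + 3 q(n-1)) / 2.
q(3) = (-149 + 3*41) / 2 = -26/2 = -13
q(2) = (41 + 3*(-13)) / 2 = 2/2 = 1
q(1) = (-13 + 3*1) / 2 = -10/2 = -5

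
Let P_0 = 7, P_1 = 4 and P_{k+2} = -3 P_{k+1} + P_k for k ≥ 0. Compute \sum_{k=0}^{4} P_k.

P_2 = -3*4 + 7 = -5
P_3 = -3*(-5) + 4 = 19
P_4 = -3*19 + (-5) = -62
Sum = 7 + 4 + (-5) + 19 + (-62) = -37

-37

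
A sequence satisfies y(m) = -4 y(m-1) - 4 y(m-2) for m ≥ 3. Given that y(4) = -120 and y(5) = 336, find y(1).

Rearranging, y(m-2) = (y(m) + 4 y(m-1)) / -4.
y(3) = (336 + 4·(-120)) / -4 = -144/-4 = 36
y(2) = (-120 + 4·36) / -4 = 24/-4 = -6
y(1) = (36 + 4·(-6)) / -4 = 12/-4 = -3

-3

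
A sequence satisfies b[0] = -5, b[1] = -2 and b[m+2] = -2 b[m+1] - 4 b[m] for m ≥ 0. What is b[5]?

b[2] = -2*(-2) - 4*(-5) = 24
b[3] = -2*24 - 4*(-2) = -40
b[4] = -2*(-40) - 4*24 = -16
b[5] = -2*(-16) - 4*(-40) = 192

192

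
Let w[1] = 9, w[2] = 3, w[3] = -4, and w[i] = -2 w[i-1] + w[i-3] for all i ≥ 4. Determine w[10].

453

w[4] = -2(-4) + 9 = 17
w[5] = -2(17) + 3 = -31
w[6] = -2(-31) + (-4) = 58
w[7] = -2(58) + 17 = -99
w[8] = -2(-99) + (-31) = 167
w[9] = -2(167) + 58 = -276
w[10] = -2(-276) + (-99) = 453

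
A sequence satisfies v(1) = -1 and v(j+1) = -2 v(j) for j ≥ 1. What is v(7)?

-64

v(2) = -2·(-1) = 2
v(3) = -2·2 = -4
v(4) = -2·(-4) = 8
v(5) = -2·8 = -16
v(6) = -2·(-16) = 32
v(7) = -2·32 = -64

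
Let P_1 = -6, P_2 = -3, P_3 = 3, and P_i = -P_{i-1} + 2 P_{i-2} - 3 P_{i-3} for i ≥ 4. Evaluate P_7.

P_4 = -3 + 2(-3) - 3(-6) = 9
P_5 = -9 + 2(3) - 3(-3) = 6
P_6 = -6 + 2(9) - 3(3) = 3
P_7 = -3 + 2(6) - 3(9) = -18

-18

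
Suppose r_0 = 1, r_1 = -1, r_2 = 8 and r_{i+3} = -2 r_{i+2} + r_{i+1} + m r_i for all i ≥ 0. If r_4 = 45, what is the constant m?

-1

r_3 = -17 + m
r_4 = 42 - 3m
So 42 - 3m = 45, giving m = -1.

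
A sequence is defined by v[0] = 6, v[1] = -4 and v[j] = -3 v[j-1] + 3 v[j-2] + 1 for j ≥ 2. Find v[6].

v[2] = -3*(-4) + 3*6 + 1 = 31
v[3] = -3*31 + 3*(-4) + 1 = -104
v[4] = -3*(-104) + 3*31 + 1 = 406
v[5] = -3*406 + 3*(-104) + 1 = -1529
v[6] = -3*(-1529) + 3*406 + 1 = 5806

5806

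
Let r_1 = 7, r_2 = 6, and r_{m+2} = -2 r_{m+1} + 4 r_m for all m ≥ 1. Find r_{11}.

r_3 = -2·6 + 4·7 = 16
r_4 = -2·16 + 4·6 = -8
r_5 = -2·(-8) + 4·16 = 80
r_6 = -2·80 + 4·(-8) = -192
r_7 = -2·(-192) + 4·80 = 704
r_8 = -2·704 + 4·(-192) = -2176
r_9 = -2·(-2176) + 4·704 = 7168
r_{10} = -2·7168 + 4·(-2176) = -23040
r_{11} = -2·(-23040) + 4·7168 = 74752

74752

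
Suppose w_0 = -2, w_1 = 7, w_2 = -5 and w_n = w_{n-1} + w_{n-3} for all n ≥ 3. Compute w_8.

-17

w_3 = (-5) + (-2) = -7
w_4 = (-7) + 7 = 0
w_5 = 0 + (-5) = -5
w_6 = (-5) + (-7) = -12
w_7 = (-12) + 0 = -12
w_8 = (-12) + (-5) = -17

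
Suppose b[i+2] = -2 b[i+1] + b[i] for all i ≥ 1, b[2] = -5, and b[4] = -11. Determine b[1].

Let b[1] = w.
b[3] = 10 + w
b[4] = -25 - 2w
So -25 - 2w = -11, giving w = -7.

-7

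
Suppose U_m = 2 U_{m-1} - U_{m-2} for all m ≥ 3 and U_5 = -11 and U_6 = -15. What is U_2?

1

Rearranging, U_{m-2} = -(U_m - 2 U_{m-1}).
U_4 = -(-15 - 2*(-11)) = -7
U_3 = -(-11 - 2*(-7)) = -3
U_2 = -(-7 - 2*(-3)) = 1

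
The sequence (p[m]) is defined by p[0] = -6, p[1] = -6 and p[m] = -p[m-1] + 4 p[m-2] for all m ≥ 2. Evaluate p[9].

p[2] = -(-6) + 4*(-6) = -18
p[3] = -(-18) + 4*(-6) = -6
p[4] = -(-6) + 4*(-18) = -66
p[5] = -(-66) + 4*(-6) = 42
p[6] = -42 + 4*(-66) = -306
p[7] = -(-306) + 4*42 = 474
p[8] = -474 + 4*(-306) = -1698
p[9] = -(-1698) + 4*474 = 3594

3594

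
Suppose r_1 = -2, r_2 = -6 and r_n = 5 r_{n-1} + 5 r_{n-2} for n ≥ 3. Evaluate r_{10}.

r_3 = 5*(-6) + 5*(-2) = -40
r_4 = 5*(-40) + 5*(-6) = -230
r_5 = 5*(-230) + 5*(-40) = -1350
r_6 = 5*(-1350) + 5*(-230) = -7900
r_7 = 5*(-7900) + 5*(-1350) = -46250
r_8 = 5*(-46250) + 5*(-7900) = -270750
r_9 = 5*(-270750) + 5*(-46250) = -1585000
r_{10} = 5*(-1585000) + 5*(-270750) = -9278750

-9278750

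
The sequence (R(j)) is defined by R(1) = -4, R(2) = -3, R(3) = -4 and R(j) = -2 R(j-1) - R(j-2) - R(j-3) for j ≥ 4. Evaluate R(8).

R(4) = -2(-4) - (-3) - (-4) = 15
R(5) = -2(15) - (-4) - (-3) = -23
R(6) = -2(-23) - 15 - (-4) = 35
R(7) = -2(35) - (-23) - 15 = -62
R(8) = -2(-62) - 35 - (-23) = 112

112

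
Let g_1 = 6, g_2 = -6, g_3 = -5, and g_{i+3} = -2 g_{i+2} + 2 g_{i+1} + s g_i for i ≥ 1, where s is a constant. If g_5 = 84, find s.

-5

g_4 = -2 + 6s
g_5 = -6 - 18s
So -6 - 18s = 84, giving s = -5.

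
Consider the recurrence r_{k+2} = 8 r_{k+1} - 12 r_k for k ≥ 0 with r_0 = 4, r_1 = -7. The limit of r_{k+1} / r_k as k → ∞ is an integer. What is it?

6

The characteristic equation is r^2 - 8r + 12 = 0, which factors as (r - 6)(r - 2) = 0.
So the roots are 6 and 2. Since |6| > |2| and the coefficient of 6^k is non-zero, the ratio tends to 6.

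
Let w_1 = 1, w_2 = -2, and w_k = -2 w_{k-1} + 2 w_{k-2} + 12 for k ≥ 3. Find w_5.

104

w_3 = -2·(-2) + 2·1 + 12 = 18
w_4 = -2·18 + 2·(-2) + 12 = -28
w_5 = -2·(-28) + 2·18 + 12 = 104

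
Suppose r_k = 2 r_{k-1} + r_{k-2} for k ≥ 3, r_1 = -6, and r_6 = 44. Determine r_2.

Let r_2 = v.
r_3 = -6 + 2v
r_4 = -12 + 5v
r_5 = -30 + 12v
r_6 = -72 + 29v
So -72 + 29v = 44, giving v = 4.

4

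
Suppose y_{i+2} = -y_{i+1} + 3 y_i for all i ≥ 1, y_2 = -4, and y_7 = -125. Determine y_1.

Let y_1 = z.
y_3 = 4 + 3z
y_4 = -16 - 3z
y_5 = 28 + 12z
y_6 = -76 - 21z
y_7 = 160 + 57z
So 160 + 57z = -125, giving z = -5.

-5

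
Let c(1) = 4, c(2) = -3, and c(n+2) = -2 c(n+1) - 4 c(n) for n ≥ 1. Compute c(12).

-5120

c(3) = -2·(-3) - 4·4 = -10
c(4) = -2·(-10) - 4·(-3) = 32
c(5) = -2·32 - 4·(-10) = -24
c(6) = -2·(-24) - 4·32 = -80
c(7) = -2·(-80) - 4·(-24) = 256
c(8) = -2·256 - 4·(-80) = -192
c(9) = -2·(-192) - 4·256 = -640
c(10) = -2·(-640) - 4·(-192) = 2048
c(11) = -2·2048 - 4·(-640) = -1536
c(12) = -2·(-1536) - 4·2048 = -5120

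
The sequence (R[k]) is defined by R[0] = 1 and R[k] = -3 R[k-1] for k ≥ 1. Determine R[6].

R[1] = -3*1 = -3
R[2] = -3*(-3) = 9
R[3] = -3*9 = -27
R[4] = -3*(-27) = 81
R[5] = -3*81 = -243
R[6] = -3*(-243) = 729

729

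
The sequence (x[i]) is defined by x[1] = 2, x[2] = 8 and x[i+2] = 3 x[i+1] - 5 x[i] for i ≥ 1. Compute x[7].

x[3] = 3·8 - 5·2 = 14
x[4] = 3·14 - 5·8 = 2
x[5] = 3·2 - 5·14 = -64
x[6] = 3·(-64) - 5·2 = -202
x[7] = 3·(-202) - 5·(-64) = -286

-286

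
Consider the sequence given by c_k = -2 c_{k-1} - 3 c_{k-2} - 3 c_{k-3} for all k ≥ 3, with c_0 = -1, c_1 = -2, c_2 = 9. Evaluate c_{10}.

c_3 = -2(9) - 3(-2) - 3(-1) = -9
c_4 = -2(-9) - 3(9) - 3(-2) = -3
c_5 = -2(-3) - 3(-9) - 3(9) = 6
c_6 = -2(6) - 3(-3) - 3(-9) = 24
c_7 = -2(24) - 3(6) - 3(-3) = -57
c_8 = -2(-57) - 3(24) - 3(6) = 24
c_9 = -2(24) - 3(-57) - 3(24) = 51
c_{10} = -2(51) - 3(24) - 3(-57) = -3

-3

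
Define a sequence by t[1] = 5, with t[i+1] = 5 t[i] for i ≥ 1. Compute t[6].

15625

t[2] = 5·5 = 25
t[3] = 5·25 = 125
t[4] = 5·125 = 625
t[5] = 5·625 = 3125
t[6] = 5·3125 = 15625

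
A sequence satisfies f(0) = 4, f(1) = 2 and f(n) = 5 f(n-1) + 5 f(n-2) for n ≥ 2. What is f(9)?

f(2) = 5·2 + 5·4 = 30
f(3) = 5·30 + 5·2 = 160
f(4) = 5·160 + 5·30 = 950
f(5) = 5·950 + 5·160 = 5550
f(6) = 5·5550 + 5·950 = 32500
f(7) = 5·32500 + 5·5550 = 190250
f(8) = 5·190250 + 5·32500 = 1113750
f(9) = 5·1113750 + 5·190250 = 6520000

6520000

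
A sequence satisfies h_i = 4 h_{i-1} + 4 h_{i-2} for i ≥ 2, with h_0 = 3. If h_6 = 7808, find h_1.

Let h_1 = v.
h_2 = 12 + 4v
h_3 = 48 + 20v
h_4 = 240 + 96v
h_5 = 1152 + 464v
h_6 = 5568 + 2240v
So 5568 + 2240v = 7808, giving v = 1.

1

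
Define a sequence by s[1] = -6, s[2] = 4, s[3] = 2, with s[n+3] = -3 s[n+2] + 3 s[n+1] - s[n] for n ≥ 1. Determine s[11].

s[4] = -3*2 + 3*4 - (-6) = 12
s[5] = -3*12 + 3*2 - 4 = -34
s[6] = -3*(-34) + 3*12 - 2 = 136
s[7] = -3*136 + 3*(-34) - 12 = -522
s[8] = -3*(-522) + 3*136 - (-34) = 2008
s[9] = -3*2008 + 3*(-522) - 136 = -7726
s[10] = -3*(-7726) + 3*2008 - (-522) = 29724
s[11] = -3*29724 + 3*(-7726) - 2008 = -114358

-114358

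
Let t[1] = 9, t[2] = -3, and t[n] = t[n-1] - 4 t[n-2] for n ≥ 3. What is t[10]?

4797

t[3] = (-3) - 4·9 = -39
t[4] = (-39) - 4·(-3) = -27
t[5] = (-27) - 4·(-39) = 129
t[6] = 129 - 4·(-27) = 237
t[7] = 237 - 4·129 = -279
t[8] = (-279) - 4·237 = -1227
t[9] = (-1227) - 4·(-279) = -111
t[10] = (-111) - 4·(-1227) = 4797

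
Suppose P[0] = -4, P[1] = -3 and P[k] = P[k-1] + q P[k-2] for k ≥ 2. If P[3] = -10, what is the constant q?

P[2] = -3 - 4q
P[3] = -3 - 7q
So -3 - 7q = -10, giving q = 1.

1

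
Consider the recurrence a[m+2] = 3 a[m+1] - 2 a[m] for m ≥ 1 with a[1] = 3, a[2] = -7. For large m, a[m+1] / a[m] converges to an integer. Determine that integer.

2

The characteristic equation is r^2 - 3r + 2 = 0, which factors as (r - 2)(r - 1) = 0.
So the roots are 2 and 1. Since |2| > |1| and the coefficient of 2^m is non-zero, the ratio tends to 2.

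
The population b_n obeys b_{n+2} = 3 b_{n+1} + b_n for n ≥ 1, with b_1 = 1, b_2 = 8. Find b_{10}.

b_3 = 3·8 + 1 = 25
b_4 = 3·25 + 8 = 83
b_5 = 3·83 + 25 = 274
b_6 = 3·274 + 83 = 905
b_7 = 3·905 + 274 = 2989
b_8 = 3·2989 + 905 = 9872
b_9 = 3·9872 + 2989 = 32605
b_{10} = 3·32605 + 9872 = 107687

107687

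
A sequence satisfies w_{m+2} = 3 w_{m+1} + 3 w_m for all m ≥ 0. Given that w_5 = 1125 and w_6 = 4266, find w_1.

Rearranging, w_{m-2} = (w_m - 3 w_{m-1}) / 3.
w_4 = (4266 - 3(1125)) / 3 = 891/3 = 297
w_3 = (1125 - 3(297)) / 3 = 234/3 = 78
w_2 = (297 - 3(78)) / 3 = 63/3 = 21
w_1 = (78 - 3(21)) / 3 = 15/3 = 5

5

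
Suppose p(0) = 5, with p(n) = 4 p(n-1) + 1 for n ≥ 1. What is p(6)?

p(1) = 4*5 + 1 = 21
p(2) = 4*21 + 1 = 85
p(3) = 4*85 + 1 = 341
p(4) = 4*341 + 1 = 1365
p(5) = 4*1365 + 1 = 5461
p(6) = 4*5461 + 1 = 21845

21845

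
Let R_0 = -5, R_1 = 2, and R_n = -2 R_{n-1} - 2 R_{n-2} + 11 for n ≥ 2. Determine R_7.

R_2 = -2(2) - 2(-5) + 11 = 17
R_3 = -2(17) - 2(2) + 11 = -27
R_4 = -2(-27) - 2(17) + 11 = 31
R_5 = -2(31) - 2(-27) + 11 = 3
R_6 = -2(3) - 2(31) + 11 = -57
R_7 = -2(-57) - 2(3) + 11 = 119

119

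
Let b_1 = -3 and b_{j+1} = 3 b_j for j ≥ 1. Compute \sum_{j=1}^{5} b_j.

b_2 = 3(-3) = -9
b_3 = 3(-9) = -27
b_4 = 3(-27) = -81
b_5 = 3(-81) = -243
Sum = (-3) + (-9) + (-27) + (-81) + (-243) = -363

-363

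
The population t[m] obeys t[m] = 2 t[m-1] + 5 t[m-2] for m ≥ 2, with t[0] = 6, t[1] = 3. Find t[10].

569676

t[2] = 2·3 + 5·6 = 36
t[3] = 2·36 + 5·3 = 87
t[4] = 2·87 + 5·36 = 354
t[5] = 2·354 + 5·87 = 1143
t[6] = 2·1143 + 5·354 = 4056
t[7] = 2·4056 + 5·1143 = 13827
t[8] = 2·13827 + 5·4056 = 47934
t[9] = 2·47934 + 5·13827 = 165003
t[10] = 2·165003 + 5·47934 = 569676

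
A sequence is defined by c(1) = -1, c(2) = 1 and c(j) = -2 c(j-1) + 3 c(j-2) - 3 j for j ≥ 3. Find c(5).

-95

c(3) = -2(1) + 3(-1) - 9 = -14
c(4) = -2(-14) + 3(1) - 12 = 19
c(5) = -2(19) + 3(-14) - 15 = -95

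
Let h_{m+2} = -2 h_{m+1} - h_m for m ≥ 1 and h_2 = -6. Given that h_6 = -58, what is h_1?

Let h_1 = y.
h_3 = 12 - y
h_4 = -18 + 2y
h_5 = 24 - 3y
h_6 = -30 + 4y
So -30 + 4y = -58, giving y = -7.

-7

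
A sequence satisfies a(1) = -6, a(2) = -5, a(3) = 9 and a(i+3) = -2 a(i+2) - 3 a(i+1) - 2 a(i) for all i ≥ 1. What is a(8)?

a(4) = -2(9) - 3(-5) - 2(-6) = 9
a(5) = -2(9) - 3(9) - 2(-5) = -35
a(6) = -2(-35) - 3(9) - 2(9) = 25
a(7) = -2(25) - 3(-35) - 2(9) = 37
a(8) = -2(37) - 3(25) - 2(-35) = -79

-79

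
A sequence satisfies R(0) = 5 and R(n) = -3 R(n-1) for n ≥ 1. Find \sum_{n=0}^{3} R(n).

-100

R(1) = -3(5) = -15
R(2) = -3(-15) = 45
R(3) = -3(45) = -135
Sum = 5 + (-15) + 45 + (-135) = -100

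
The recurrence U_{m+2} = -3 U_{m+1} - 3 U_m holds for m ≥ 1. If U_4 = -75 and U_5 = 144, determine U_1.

-7

Rearranging, U_{m-2} = (U_m + 3 U_{m-1}) / -3.
U_3 = (144 + 3·(-75)) / -3 = -81/-3 = 27
U_2 = (-75 + 3·27) / -3 = 6/-3 = -2
U_1 = (27 + 3·(-2)) / -3 = 21/-3 = -7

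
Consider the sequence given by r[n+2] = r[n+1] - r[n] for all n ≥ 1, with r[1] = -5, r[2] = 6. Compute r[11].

r[3] = 6 - (-5) = 11
r[4] = 11 - 6 = 5
r[5] = 5 - 11 = -6
r[6] = (-6) - 5 = -11
r[7] = (-11) - (-6) = -5
r[8] = (-5) - (-11) = 6
r[9] = 6 - (-5) = 11
r[10] = 11 - 6 = 5
r[11] = 5 - 11 = -6

-6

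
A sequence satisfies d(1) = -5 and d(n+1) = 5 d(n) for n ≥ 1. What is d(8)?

-390625

d(2) = 5·(-5) = -25
d(3) = 5·(-25) = -125
d(4) = 5·(-125) = -625
d(5) = 5·(-625) = -3125
d(6) = 5·(-3125) = -15625
d(7) = 5·(-15625) = -78125
d(8) = 5·(-78125) = -390625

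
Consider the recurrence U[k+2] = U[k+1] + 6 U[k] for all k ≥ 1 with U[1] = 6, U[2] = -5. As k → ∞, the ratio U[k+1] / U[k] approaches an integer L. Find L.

3

The characteristic equation is r^2 - r - 6 = 0, which factors as (r - 3)(r + 2) = 0.
So the roots are 3 and -2. Since |3| > |-2| and the coefficient of 3^k is non-zero, the ratio tends to 3.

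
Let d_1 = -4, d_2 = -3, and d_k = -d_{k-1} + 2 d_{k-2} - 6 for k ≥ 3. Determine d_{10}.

491

d_3 = -(-3) + 2·(-4) - 6 = -11
d_4 = -(-11) + 2·(-3) - 6 = -1
d_5 = -(-1) + 2·(-11) - 6 = -27
d_6 = -(-27) + 2·(-1) - 6 = 19
d_7 = -19 + 2·(-27) - 6 = -79
d_8 = -(-79) + 2·19 - 6 = 111
d_9 = -111 + 2·(-79) - 6 = -275
d_{10} = -(-275) + 2·111 - 6 = 491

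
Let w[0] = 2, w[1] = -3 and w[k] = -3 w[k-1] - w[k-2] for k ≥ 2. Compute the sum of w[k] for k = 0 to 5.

w[2] = -3·(-3) - 2 = 7
w[3] = -3·7 - (-3) = -18
w[4] = -3·(-18) - 7 = 47
w[5] = -3·47 - (-18) = -123
Sum = 2 + (-3) + 7 + (-18) + 47 + (-123) = -88

-88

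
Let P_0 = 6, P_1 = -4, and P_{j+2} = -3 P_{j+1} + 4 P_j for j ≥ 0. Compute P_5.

P_2 = -3*(-4) + 4*6 = 36
P_3 = -3*36 + 4*(-4) = -124
P_4 = -3*(-124) + 4*36 = 516
P_5 = -3*516 + 4*(-124) = -2044

-2044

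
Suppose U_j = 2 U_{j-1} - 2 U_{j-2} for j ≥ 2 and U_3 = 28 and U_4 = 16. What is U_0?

-4

Rearranging, U_{j-2} = (U_j - 2 U_{j-1}) / -2.
U_2 = (16 - 2·28) / -2 = -40/-2 = 20
U_1 = (28 - 2·20) / -2 = -12/-2 = 6
U_0 = (20 - 2·6) / -2 = 8/-2 = -4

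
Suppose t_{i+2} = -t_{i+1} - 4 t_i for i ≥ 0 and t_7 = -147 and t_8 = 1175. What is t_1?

9

Rearranging, t_{i-2} = (t_i + t_{i-1}) / -4.
t_6 = (1175 + (-147)) / -4 = 1028/-4 = -257
t_5 = (-147 + (-257)) / -4 = -404/-4 = 101
t_4 = (-257 + 101) / -4 = -156/-4 = 39
t_3 = (101 + 39) / -4 = 140/-4 = -35
t_2 = (39 + (-35)) / -4 = 4/-4 = -1
t_1 = (-35 + (-1)) / -4 = -36/-4 = 9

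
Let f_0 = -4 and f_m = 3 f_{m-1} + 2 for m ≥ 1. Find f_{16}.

The fixed point is 2/(1 - 3) = -1, so f_m + 1 = 3(f_{m-1} + 1).
Hence f_m = -3·3^m - 1.
f_{16} = -3·3^{16} - 1 = -3·43046721 - 1 = -129140164.

-129140164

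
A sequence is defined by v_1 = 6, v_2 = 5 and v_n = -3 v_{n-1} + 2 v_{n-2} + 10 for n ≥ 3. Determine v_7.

283

v_3 = -3·5 + 2·6 + 10 = 7
v_4 = -3·7 + 2·5 + 10 = -1
v_5 = -3·(-1) + 2·7 + 10 = 27
v_6 = -3·27 + 2·(-1) + 10 = -73
v_7 = -3·(-73) + 2·27 + 10 = 283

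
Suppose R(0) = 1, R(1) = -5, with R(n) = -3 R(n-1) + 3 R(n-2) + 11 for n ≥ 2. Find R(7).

-19861

R(2) = -3*(-5) + 3*1 + 11 = 29
R(3) = -3*29 + 3*(-5) + 11 = -91
R(4) = -3*(-91) + 3*29 + 11 = 371
R(5) = -3*371 + 3*(-91) + 11 = -1375
R(6) = -3*(-1375) + 3*371 + 11 = 5249
R(7) = -3*5249 + 3*(-1375) + 11 = -19861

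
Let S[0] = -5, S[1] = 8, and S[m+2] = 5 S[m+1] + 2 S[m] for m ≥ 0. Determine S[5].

4782

S[2] = 5*8 + 2*(-5) = 30
S[3] = 5*30 + 2*8 = 166
S[4] = 5*166 + 2*30 = 890
S[5] = 5*890 + 2*166 = 4782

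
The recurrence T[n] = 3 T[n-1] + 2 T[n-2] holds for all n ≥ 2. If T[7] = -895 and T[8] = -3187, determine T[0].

Rearranging, T[n-2] = (T[n] - 3 T[n-1]) / 2.
T[6] = (-3187 - 3(-895)) / 2 = -502/2 = -251
T[5] = (-895 - 3(-251)) / 2 = -142/2 = -71
T[4] = (-251 - 3(-71)) / 2 = -38/2 = -19
T[3] = (-71 - 3(-19)) / 2 = -14/2 = -7
T[2] = (-19 - 3(-7)) / 2 = 2/2 = 1
T[1] = (-7 - 3(1)) / 2 = -10/2 = -5
T[0] = (1 - 3(-5)) / 2 = 16/2 = 8

8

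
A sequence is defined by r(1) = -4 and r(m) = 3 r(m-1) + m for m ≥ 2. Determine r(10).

r(2) = 3*(-4) + 2 = -10
r(3) = 3*(-10) + 3 = -27
r(4) = 3*(-27) + 4 = -77
r(5) = 3*(-77) + 5 = -226
r(6) = 3*(-226) + 6 = -672
r(7) = 3*(-672) + 7 = -2009
r(8) = 3*(-2009) + 8 = -6019
r(9) = 3*(-6019) + 9 = -18048
r(10) = 3*(-18048) + 10 = -54134

-54134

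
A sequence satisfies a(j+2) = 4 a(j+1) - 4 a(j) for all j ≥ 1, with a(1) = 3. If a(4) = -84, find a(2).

-3

Let a(2) = v.
a(3) = -12 + 4v
a(4) = -48 + 12v
So -48 + 12v = -84, giving v = -3.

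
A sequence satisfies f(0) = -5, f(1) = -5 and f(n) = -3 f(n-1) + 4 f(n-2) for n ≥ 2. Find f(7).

f(2) = -3(-5) + 4(-5) = -5
f(3) = -3(-5) + 4(-5) = -5
f(4) = -3(-5) + 4(-5) = -5
f(5) = -3(-5) + 4(-5) = -5
f(6) = -3(-5) + 4(-5) = -5
f(7) = -3(-5) + 4(-5) = -5

-5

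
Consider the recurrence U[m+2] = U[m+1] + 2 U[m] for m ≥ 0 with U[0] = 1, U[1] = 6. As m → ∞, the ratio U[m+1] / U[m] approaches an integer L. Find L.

2

The characteristic equation is r^2 - r - 2 = 0, which factors as (r - 2)(r + 1) = 0.
So the roots are 2 and -1. Since |2| > |-1| and the coefficient of 2^m is non-zero, the ratio tends to 2.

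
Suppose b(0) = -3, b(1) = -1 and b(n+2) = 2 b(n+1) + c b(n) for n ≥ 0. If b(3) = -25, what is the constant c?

b(2) = -2 - 3c
b(3) = -4 - 7c
So -4 - 7c = -25, giving c = 3.

3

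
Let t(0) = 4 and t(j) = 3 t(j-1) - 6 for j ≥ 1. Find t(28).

The fixed point is -6/(1 - 3) = 3, so t(j) - 3 = 3(t(j-1) - 3).
Hence t(j) = 1·3^j + 3.
t(28) = 1·3^{28} + 3 = 1·22876792454961 + 3 = 22876792454964.

22876792454964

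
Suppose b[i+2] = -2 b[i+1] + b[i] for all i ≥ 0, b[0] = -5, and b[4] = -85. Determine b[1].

5

Let b[1] = w.
b[2] = -5 - 2w
b[3] = 10 + 5w
b[4] = -25 - 12w
So -25 - 12w = -85, giving w = 5.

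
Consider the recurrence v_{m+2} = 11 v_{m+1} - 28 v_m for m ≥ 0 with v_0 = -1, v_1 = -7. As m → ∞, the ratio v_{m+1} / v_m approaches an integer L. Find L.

The characteristic equation is r^2 - 11r + 28 = 0, which factors as (r - 7)(r - 4) = 0.
So the roots are 7 and 4. Since |7| > |4| and the coefficient of 7^m is non-zero, the ratio tends to 7.

7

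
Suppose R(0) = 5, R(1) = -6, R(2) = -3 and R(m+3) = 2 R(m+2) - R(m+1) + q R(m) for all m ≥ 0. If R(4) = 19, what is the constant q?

R(3) = 5q
R(4) = 3 + 4q
So 3 + 4q = 19, giving q = 4.

4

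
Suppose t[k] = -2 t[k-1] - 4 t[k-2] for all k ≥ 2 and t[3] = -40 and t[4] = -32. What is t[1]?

-4

Rearranging, t[k-2] = (t[k] + 2 t[k-1]) / -4.
t[2] = (-32 + 2(-40)) / -4 = -112/-4 = 28
t[1] = (-40 + 2(28)) / -4 = 16/-4 = -4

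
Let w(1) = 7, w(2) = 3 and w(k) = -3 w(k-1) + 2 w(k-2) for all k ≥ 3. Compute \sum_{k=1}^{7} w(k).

375

w(3) = -3(3) + 2(7) = 5
w(4) = -3(5) + 2(3) = -9
w(5) = -3(-9) + 2(5) = 37
w(6) = -3(37) + 2(-9) = -129
w(7) = -3(-129) + 2(37) = 461
Sum = 7 + 3 + 5 + (-9) + 37 + (-129) + 461 = 375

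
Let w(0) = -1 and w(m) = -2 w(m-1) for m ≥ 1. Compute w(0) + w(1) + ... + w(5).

w(1) = -2*(-1) = 2
w(2) = -2*2 = -4
w(3) = -2*(-4) = 8
w(4) = -2*8 = -16
w(5) = -2*(-16) = 32
Sum = (-1) + 2 + (-4) + 8 + (-16) + 32 = 21

21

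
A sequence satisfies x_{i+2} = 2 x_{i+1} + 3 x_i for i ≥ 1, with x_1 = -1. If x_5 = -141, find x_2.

-6

Let x_2 = y.
x_3 = -3 + 2y
x_4 = -6 + 7y
x_5 = -21 + 20y
So -21 + 20y = -141, giving y = -6.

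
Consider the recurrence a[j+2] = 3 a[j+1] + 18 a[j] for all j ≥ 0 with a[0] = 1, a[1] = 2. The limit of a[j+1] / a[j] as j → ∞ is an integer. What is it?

The characteristic equation is r^2 - 3r - 18 = 0, which factors as (r - 6)(r + 3) = 0.
So the roots are 6 and -3. Since |6| > |-3| and the coefficient of 6^j is non-zero, the ratio tends to 6.

6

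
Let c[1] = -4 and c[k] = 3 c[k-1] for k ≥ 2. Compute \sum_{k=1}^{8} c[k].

-13120

c[2] = 3(-4) = -12
c[3] = 3(-12) = -36
c[4] = 3(-36) = -108
c[5] = 3(-108) = -324
c[6] = 3(-324) = -972
c[7] = 3(-972) = -2916
c[8] = 3(-2916) = -8748
Sum = (-4) + (-12) + (-36) + (-108) + (-324) + (-972) + (-2916) + (-8748) = -13120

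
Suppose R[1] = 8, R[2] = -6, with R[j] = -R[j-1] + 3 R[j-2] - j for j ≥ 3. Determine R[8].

-1488

R[3] = -(-6) + 3(8) - 3 = 27
R[4] = -27 + 3(-6) - 4 = -49
R[5] = -(-49) + 3(27) - 5 = 125
R[6] = -125 + 3(-49) - 6 = -278
R[7] = -(-278) + 3(125) - 7 = 646
R[8] = -646 + 3(-278) - 8 = -1488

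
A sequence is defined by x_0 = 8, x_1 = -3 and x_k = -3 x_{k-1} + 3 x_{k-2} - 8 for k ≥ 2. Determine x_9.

-270548

x_2 = -3(-3) + 3(8) - 8 = 25
x_3 = -3(25) + 3(-3) - 8 = -92
x_4 = -3(-92) + 3(25) - 8 = 343
x_5 = -3(343) + 3(-92) - 8 = -1313
x_6 = -3(-1313) + 3(343) - 8 = 4960
x_7 = -3(4960) + 3(-1313) - 8 = -18827
x_8 = -3(-18827) + 3(4960) - 8 = 71353
x_9 = -3(71353) + 3(-18827) - 8 = -270548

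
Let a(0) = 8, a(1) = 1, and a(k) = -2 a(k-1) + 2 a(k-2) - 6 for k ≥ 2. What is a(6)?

a(2) = -2(1) + 2(8) - 6 = 8
a(3) = -2(8) + 2(1) - 6 = -20
a(4) = -2(-20) + 2(8) - 6 = 50
a(5) = -2(50) + 2(-20) - 6 = -146
a(6) = -2(-146) + 2(50) - 6 = 386

386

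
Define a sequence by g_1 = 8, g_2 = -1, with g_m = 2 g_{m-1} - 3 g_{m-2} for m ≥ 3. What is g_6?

107

g_3 = 2·(-1) - 3·8 = -26
g_4 = 2·(-26) - 3·(-1) = -49
g_5 = 2·(-49) - 3·(-26) = -20
g_6 = 2·(-20) - 3·(-49) = 107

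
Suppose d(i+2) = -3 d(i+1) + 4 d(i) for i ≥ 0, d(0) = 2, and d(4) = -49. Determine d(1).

Let d(1) = y.
d(2) = 8 - 3y
d(3) = -24 + 13y
d(4) = 104 - 51y
So 104 - 51y = -49, giving y = 3.

3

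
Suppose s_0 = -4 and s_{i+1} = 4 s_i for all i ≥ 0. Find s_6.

-16384

s_1 = 4·(-4) = -16
s_2 = 4·(-16) = -64
s_3 = 4·(-64) = -256
s_4 = 4·(-256) = -1024
s_5 = 4·(-1024) = -4096
s_6 = 4·(-4096) = -16384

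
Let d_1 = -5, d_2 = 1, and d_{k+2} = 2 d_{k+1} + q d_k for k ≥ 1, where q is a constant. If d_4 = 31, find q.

d_3 = 2 - 5q
d_4 = 4 - 9q
So 4 - 9q = 31, giving q = -3.

-3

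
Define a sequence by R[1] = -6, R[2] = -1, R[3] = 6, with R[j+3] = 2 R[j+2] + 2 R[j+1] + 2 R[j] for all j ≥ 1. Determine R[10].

1256

R[4] = 2(6) + 2(-1) + 2(-6) = -2
R[5] = 2(-2) + 2(6) + 2(-1) = 6
R[6] = 2(6) + 2(-2) + 2(6) = 20
R[7] = 2(20) + 2(6) + 2(-2) = 48
R[8] = 2(48) + 2(20) + 2(6) = 148
R[9] = 2(148) + 2(48) + 2(20) = 432
R[10] = 2(432) + 2(148) + 2(48) = 1256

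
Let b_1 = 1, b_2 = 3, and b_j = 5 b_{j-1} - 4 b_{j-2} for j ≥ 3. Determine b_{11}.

b_3 = 5(3) - 4(1) = 11
b_4 = 5(11) - 4(3) = 43
b_5 = 5(43) - 4(11) = 171
b_6 = 5(171) - 4(43) = 683
b_7 = 5(683) - 4(171) = 2731
b_8 = 5(2731) - 4(683) = 10923
b_9 = 5(10923) - 4(2731) = 43691
b_{10} = 5(43691) - 4(10923) = 174763
b_{11} = 5(174763) - 4(43691) = 699051

699051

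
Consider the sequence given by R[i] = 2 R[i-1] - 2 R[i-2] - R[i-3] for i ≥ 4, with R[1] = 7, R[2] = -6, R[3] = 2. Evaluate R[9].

-158

R[4] = 2(2) - 2(-6) - 7 = 9
R[5] = 2(9) - 2(2) - (-6) = 20
R[6] = 2(20) - 2(9) - 2 = 20
R[7] = 2(20) - 2(20) - 9 = -9
R[8] = 2(-9) - 2(20) - 20 = -78
R[9] = 2(-78) - 2(-9) - 20 = -158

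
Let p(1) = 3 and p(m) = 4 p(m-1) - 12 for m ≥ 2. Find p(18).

The fixed point is -12/(1 - 4) = 4, so p(m) - 4 = 4(p(m-1) - 4).
Hence p(m) = -1·4^{m-1} + 4.
p(18) = -1·4^{17} + 4 = -1·17179869184 + 4 = -17179869180.

-17179869180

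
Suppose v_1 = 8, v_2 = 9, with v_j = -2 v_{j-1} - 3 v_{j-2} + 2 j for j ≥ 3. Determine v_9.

v_3 = -2(9) - 3(8) + 6 = -36
v_4 = -2(-36) - 3(9) + 8 = 53
v_5 = -2(53) - 3(-36) + 10 = 12
v_6 = -2(12) - 3(53) + 12 = -171
v_7 = -2(-171) - 3(12) + 14 = 320
v_8 = -2(320) - 3(-171) + 16 = -111
v_9 = -2(-111) - 3(320) + 18 = -720

-720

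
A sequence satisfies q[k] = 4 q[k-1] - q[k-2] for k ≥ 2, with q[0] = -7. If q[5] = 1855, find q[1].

7

Let q[1] = w.
q[2] = 7 + 4w
q[3] = 28 + 15w
q[4] = 105 + 56w
q[5] = 392 + 209w
So 392 + 209w = 1855, giving w = 7.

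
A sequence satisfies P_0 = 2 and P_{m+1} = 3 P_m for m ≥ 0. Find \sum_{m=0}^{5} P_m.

P_1 = 3*2 = 6
P_2 = 3*6 = 18
P_3 = 3*18 = 54
P_4 = 3*54 = 162
P_5 = 3*162 = 486
Sum = 2 + 6 + 18 + 54 + 162 + 486 = 728

728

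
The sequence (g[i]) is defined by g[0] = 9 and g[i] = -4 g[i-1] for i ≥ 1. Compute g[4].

g[1] = -4*9 = -36
g[2] = -4*(-36) = 144
g[3] = -4*144 = -576
g[4] = -4*(-576) = 2304

2304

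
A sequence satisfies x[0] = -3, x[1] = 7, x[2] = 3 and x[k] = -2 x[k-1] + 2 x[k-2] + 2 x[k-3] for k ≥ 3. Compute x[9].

-1104

x[3] = -2*3 + 2*7 + 2*(-3) = 2
x[4] = -2*2 + 2*3 + 2*7 = 16
x[5] = -2*16 + 2*2 + 2*3 = -22
x[6] = -2*(-22) + 2*16 + 2*2 = 80
x[7] = -2*80 + 2*(-22) + 2*16 = -172
x[8] = -2*(-172) + 2*80 + 2*(-22) = 460
x[9] = -2*460 + 2*(-172) + 2*80 = -1104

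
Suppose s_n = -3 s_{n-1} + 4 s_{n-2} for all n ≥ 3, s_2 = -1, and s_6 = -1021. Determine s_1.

4

Let s_1 = v.
s_3 = 3 + 4v
s_4 = -13 - 12v
s_5 = 51 + 52v
s_6 = -205 - 204v
So -205 - 204v = -1021, giving v = 4.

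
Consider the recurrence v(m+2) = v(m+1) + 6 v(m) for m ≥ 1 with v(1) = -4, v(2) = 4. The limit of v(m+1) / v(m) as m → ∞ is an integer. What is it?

3

The characteristic equation is r^2 - r - 6 = 0, which factors as (r - 3)(r + 2) = 0.
So the roots are 3 and -2. Since |3| > |-2| and the coefficient of 3^m is non-zero, the ratio tends to 3.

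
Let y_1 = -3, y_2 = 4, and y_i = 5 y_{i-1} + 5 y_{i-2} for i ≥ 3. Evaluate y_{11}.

10131250

y_3 = 5(4) + 5(-3) = 5
y_4 = 5(5) + 5(4) = 45
y_5 = 5(45) + 5(5) = 250
y_6 = 5(250) + 5(45) = 1475
y_7 = 5(1475) + 5(250) = 8625
y_8 = 5(8625) + 5(1475) = 50500
y_9 = 5(50500) + 5(8625) = 295625
y_{10} = 5(295625) + 5(50500) = 1730625
y_{11} = 5(1730625) + 5(295625) = 10131250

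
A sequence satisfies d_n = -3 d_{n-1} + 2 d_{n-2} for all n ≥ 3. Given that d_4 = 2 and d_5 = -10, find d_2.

-2

Rearranging, d_{n-2} = (d_n + 3 d_{n-1}) / 2.
d_3 = (-10 + 3*2) / 2 = -4/2 = -2
d_2 = (2 + 3*(-2)) / 2 = -4/2 = -2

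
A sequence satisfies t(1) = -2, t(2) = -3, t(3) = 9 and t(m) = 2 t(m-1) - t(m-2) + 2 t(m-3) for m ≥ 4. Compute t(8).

t(4) = 2*9 - (-3) + 2*(-2) = 17
t(5) = 2*17 - 9 + 2*(-3) = 19
t(6) = 2*19 - 17 + 2*9 = 39
t(7) = 2*39 - 19 + 2*17 = 93
t(8) = 2*93 - 39 + 2*19 = 185

185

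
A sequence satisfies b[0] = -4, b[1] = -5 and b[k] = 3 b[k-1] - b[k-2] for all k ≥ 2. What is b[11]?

b[2] = 3·(-5) - (-4) = -11
b[3] = 3·(-11) - (-5) = -28
b[4] = 3·(-28) - (-11) = -73
b[5] = 3·(-73) - (-28) = -191
b[6] = 3·(-191) - (-73) = -500
b[7] = 3·(-500) - (-191) = -1309
b[8] = 3·(-1309) - (-500) = -3427
b[9] = 3·(-3427) - (-1309) = -8972
b[10] = 3·(-8972) - (-3427) = -23489
b[11] = 3·(-23489) - (-8972) = -61495

-61495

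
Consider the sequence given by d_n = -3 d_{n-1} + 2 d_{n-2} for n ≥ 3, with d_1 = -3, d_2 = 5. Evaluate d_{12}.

1896217

d_3 = -3·5 + 2·(-3) = -21
d_4 = -3·(-21) + 2·5 = 73
d_5 = -3·73 + 2·(-21) = -261
d_6 = -3·(-261) + 2·73 = 929
d_7 = -3·929 + 2·(-261) = -3309
d_8 = -3·(-3309) + 2·929 = 11785
d_9 = -3·11785 + 2·(-3309) = -41973
d_{10} = -3·(-41973) + 2·11785 = 149489
d_{11} = -3·149489 + 2·(-41973) = -532413
d_{12} = -3·(-532413) + 2·149489 = 1896217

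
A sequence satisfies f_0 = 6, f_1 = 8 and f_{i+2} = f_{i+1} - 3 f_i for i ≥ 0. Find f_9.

f_2 = 8 - 3(6) = -10
f_3 = (-10) - 3(8) = -34
f_4 = (-34) - 3(-10) = -4
f_5 = (-4) - 3(-34) = 98
f_6 = 98 - 3(-4) = 110
f_7 = 110 - 3(98) = -184
f_8 = (-184) - 3(110) = -514
f_9 = (-514) - 3(-184) = 38

38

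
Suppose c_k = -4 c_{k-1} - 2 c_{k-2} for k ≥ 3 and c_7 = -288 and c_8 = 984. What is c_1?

6

Rearranging, c_{k-2} = (c_k + 4 c_{k-1}) / -2.
c_6 = (984 + 4(-288)) / -2 = -168/-2 = 84
c_5 = (-288 + 4(84)) / -2 = 48/-2 = -24
c_4 = (84 + 4(-24)) / -2 = -12/-2 = 6
c_3 = (-24 + 4(6)) / -2 = 0/-2 = 0
c_2 = (6 + 4(0)) / -2 = 6/-2 = -3
c_1 = (0 + 4(-3)) / -2 = -12/-2 = 6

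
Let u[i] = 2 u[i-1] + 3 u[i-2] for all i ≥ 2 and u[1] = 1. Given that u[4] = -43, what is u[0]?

-3

Let u[0] = z.
u[2] = 2 + 3z
u[3] = 7 + 6z
u[4] = 20 + 21z
So 20 + 21z = -43, giving z = -3.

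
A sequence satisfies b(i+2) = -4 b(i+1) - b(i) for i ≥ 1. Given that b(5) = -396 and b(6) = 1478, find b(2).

6

Rearranging, b(i-2) = -(b(i) + 4 b(i-1)).
b(4) = -(1478 + 4(-396)) = 106
b(3) = -(-396 + 4(106)) = -28
b(2) = -(106 + 4(-28)) = 6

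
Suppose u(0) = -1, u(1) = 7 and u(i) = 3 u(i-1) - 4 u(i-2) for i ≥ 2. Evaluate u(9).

u(2) = 3·7 - 4·(-1) = 25
u(3) = 3·25 - 4·7 = 47
u(4) = 3·47 - 4·25 = 41
u(5) = 3·41 - 4·47 = -65
u(6) = 3·(-65) - 4·41 = -359
u(7) = 3·(-359) - 4·(-65) = -817
u(8) = 3·(-817) - 4·(-359) = -1015
u(9) = 3·(-1015) - 4·(-817) = 223

223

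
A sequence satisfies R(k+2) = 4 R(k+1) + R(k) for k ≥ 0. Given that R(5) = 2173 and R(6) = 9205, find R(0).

9

Rearranging, R(k-2) = R(k) - 4 R(k-1).
R(4) = 9205 - 4*2173 = 513
R(3) = 2173 - 4*513 = 121
R(2) = 513 - 4*121 = 29
R(1) = 121 - 4*29 = 5
R(0) = 29 - 4*5 = 9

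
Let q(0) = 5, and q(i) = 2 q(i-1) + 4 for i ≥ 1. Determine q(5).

q(1) = 2*5 + 4 = 14
q(2) = 2*14 + 4 = 32
q(3) = 2*32 + 4 = 68
q(4) = 2*68 + 4 = 140
q(5) = 2*140 + 4 = 284

284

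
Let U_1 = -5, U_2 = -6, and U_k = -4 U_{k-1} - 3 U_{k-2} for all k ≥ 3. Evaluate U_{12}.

U_3 = -4*(-6) - 3*(-5) = 39
U_4 = -4*39 - 3*(-6) = -138
U_5 = -4*(-138) - 3*39 = 435
U_6 = -4*435 - 3*(-138) = -1326
U_7 = -4*(-1326) - 3*435 = 3999
U_8 = -4*3999 - 3*(-1326) = -12018
U_9 = -4*(-12018) - 3*3999 = 36075
U_{10} = -4*36075 - 3*(-12018) = -108246
U_{11} = -4*(-108246) - 3*36075 = 324759
U_{12} = -4*324759 - 3*(-108246) = -974298

-974298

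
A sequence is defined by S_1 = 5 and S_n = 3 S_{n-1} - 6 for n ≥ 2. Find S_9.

13125

S_2 = 3*5 - 6 = 9
S_3 = 3*9 - 6 = 21
S_4 = 3*21 - 6 = 57
S_5 = 3*57 - 6 = 165
S_6 = 3*165 - 6 = 489
S_7 = 3*489 - 6 = 1461
S_8 = 3*1461 - 6 = 4377
S_9 = 3*4377 - 6 = 13125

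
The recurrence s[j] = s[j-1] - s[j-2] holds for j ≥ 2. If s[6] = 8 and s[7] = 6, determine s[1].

6

Rearranging, s[j-2] = -(s[j] - s[j-1]).
s[5] = -(6 - 8) = 2
s[4] = -(8 - 2) = -6
s[3] = -(2 - (-6)) = -8
s[2] = -(-6 - (-8)) = -2
s[1] = -(-8 - (-2)) = 6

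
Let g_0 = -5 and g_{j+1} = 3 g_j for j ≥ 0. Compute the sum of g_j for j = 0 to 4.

g_1 = 3*(-5) = -15
g_2 = 3*(-15) = -45
g_3 = 3*(-45) = -135
g_4 = 3*(-135) = -405
Sum = (-5) + (-15) + (-45) + (-135) + (-405) = -605

-605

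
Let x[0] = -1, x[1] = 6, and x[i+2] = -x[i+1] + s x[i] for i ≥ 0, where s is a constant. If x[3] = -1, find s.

x[2] = -6 - s
x[3] = 6 + 7s
So 6 + 7s = -1, giving s = -1.

-1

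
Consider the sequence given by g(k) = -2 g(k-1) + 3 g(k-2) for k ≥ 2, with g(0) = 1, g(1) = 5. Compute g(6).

-727

g(2) = -2(5) + 3(1) = -7
g(3) = -2(-7) + 3(5) = 29
g(4) = -2(29) + 3(-7) = -79
g(5) = -2(-79) + 3(29) = 245
g(6) = -2(245) + 3(-79) = -727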